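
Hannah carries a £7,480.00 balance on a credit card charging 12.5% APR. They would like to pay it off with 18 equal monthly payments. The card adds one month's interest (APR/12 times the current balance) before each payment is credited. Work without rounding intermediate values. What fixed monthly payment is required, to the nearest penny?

Monthly rate r = 12.5%/12 = 1.04167% = 0.0104167.
Level-payment amortization: P = B₀·r / (1 − (1+r)^(−n)) = 7480.00·0.0104167 / (1 − 1.01042^(−18)).
Denominator 1 − (1+r)^(−18) = 0.170166472.
P = 77.9167 / 0.170166472 ≈ 457.88.

£457.88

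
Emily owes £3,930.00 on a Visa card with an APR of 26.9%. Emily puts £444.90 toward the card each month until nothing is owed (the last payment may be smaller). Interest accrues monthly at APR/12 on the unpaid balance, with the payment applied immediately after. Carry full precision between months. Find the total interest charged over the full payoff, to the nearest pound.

Monthly rate r = 26.9%/12 = 2.24167% = 0.0224167.
Payoff takes n = ⌈−ln(1 − rB₀/P)/ln(1+r)⌉ = ⌈9.954⌉ = 10 payments; the last is £424.57.
Total paid = 9·£444.90 + £424.57 = £4,428.67.
Total interest = total paid − principal = £4,428.67 − £3,930.00 = £498.67.

£499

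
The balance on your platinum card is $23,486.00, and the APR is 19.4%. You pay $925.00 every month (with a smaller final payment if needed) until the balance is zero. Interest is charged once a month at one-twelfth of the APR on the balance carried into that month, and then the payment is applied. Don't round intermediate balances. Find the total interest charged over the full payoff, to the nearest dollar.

$6,994

Monthly rate r = 19.4%/12 = 1.61667% = 0.0161667.
Payoff takes n = ⌈−ln(1 − rB₀/P)/ln(1+r)⌉ = ⌈32.951⌉ = 33 payments; the last is $879.58.
Total paid = 32·$925.00 + $879.58 = $30,479.58.
Total interest = total paid − principal = $30,479.58 − $23,486.00 = $6,993.58.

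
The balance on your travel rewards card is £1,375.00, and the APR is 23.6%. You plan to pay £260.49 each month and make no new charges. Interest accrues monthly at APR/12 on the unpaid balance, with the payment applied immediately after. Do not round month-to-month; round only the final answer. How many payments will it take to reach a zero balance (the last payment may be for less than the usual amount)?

Monthly rate r = 23.6%/12 = 1.96667% = 0.0196667.
Recurrence: B ← B·(1+r) − £260.49.
Month 1: interest £27.04; balance after payment £1,141.55.
Month 2: interest £22.45; balance after payment £903.51.
Month 3: interest £17.77; balance after payment £660.79.
Month 4: interest £13.00; balance after payment £413.30.
Month 5: interest £8.13; balance after payment £160.93.
Month 6: interest £3.17; balance after payment £0.00.

6 months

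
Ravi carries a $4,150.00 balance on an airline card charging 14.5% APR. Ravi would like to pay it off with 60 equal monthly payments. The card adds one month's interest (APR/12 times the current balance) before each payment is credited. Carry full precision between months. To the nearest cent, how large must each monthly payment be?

$97.64

Monthly rate r = 14.5%/12 = 1.20833% = 0.0120833.
Level-payment amortization: P = B₀·r / (1 − (1+r)^(−n)) = 4150.00·0.0120833 / (1 − 1.01208^(−60)).
Denominator 1 − (1+r)^(−60) = 0.513566346.
P = 50.1458 / 0.513566346 ≈ 97.64.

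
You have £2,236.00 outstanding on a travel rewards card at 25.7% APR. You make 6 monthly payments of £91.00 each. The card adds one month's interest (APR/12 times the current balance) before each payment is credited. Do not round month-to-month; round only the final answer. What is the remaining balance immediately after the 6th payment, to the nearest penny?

Monthly rate r = 25.7%/12 = 2.14167% = 0.0214167.
Each month: B ← B·(1+r) − £91.00.
Month 1: interest £47.89; balance after payment £2,192.89.
Month 2: interest £46.96; balance after payment £2,148.85.
Month 3: interest £46.02; balance after payment £2,103.87.
Month 4: interest £45.06; balance after payment £2,057.93.
Month 5: interest £44.07; balance after payment £2,011.01.
Month 6: interest £43.07; balance after payment £1,963.07.

£1,963.07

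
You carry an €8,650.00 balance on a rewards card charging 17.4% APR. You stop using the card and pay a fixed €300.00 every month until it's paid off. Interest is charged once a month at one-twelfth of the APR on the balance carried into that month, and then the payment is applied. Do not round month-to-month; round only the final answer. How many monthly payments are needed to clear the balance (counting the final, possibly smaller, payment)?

Monthly rate r = 17.4%/12 = 1.45% = 0.0145.
Recurrence: B ← B·(1+r) − €300.00.
Month 1: interest €125.42; balance after payment €8,475.42.
Month 2: interest €122.89; balance after payment €8,298.32.
Closed form: n = −ln(1 − rB₀/P)/ln(1+r) = −ln(0.58192)/ln(1.0145) ≈ 37.610, so the balance reaches zero during payment 38.

38 payments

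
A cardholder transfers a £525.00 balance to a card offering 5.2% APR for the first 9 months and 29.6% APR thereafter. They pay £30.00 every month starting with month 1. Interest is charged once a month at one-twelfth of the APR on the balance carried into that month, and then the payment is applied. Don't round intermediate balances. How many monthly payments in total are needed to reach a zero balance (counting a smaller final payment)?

20 payments

Promo months 1–9 at r₀ = 5.2%/12 = 0.00433333; months 10+ at r₁ = 29.6%/12 = 0.0246667.
After month 9: iterate B ← B·(1+r₀) − £30.00 for 9 months → £271.11.
Then at r₁ with £30.00/mo: n₂ = −ln(1 − r₁·B/P)/ln(1+r₁) ≈ 10.35 → 11 more payments.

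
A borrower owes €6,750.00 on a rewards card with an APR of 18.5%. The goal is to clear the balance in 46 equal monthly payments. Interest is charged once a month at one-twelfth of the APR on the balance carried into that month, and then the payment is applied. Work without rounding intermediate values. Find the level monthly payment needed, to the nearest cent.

Monthly rate r = 18.5%/12 = 1.54167% = 0.0154167.
Level-payment amortization: P = B₀·r / (1 − (1+r)^(−n)) = 6750.00·0.0154167 / (1 − 1.01542^(−46)).
Denominator 1 − (1+r)^(−46) = 0.505276231.
P = 104.062 / 0.505276231 ≈ 205.95.

€205.95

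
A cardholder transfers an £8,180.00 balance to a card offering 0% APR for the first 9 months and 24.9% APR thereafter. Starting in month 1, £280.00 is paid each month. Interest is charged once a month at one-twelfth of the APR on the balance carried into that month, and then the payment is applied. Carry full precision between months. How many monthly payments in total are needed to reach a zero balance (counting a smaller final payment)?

36 months

Promo months 1–9 at r₀ = 0%/12 = 0; months 10+ at r₁ = 24.9%/12 = 0.02075.
After month 9 (no interest yet): B = £8,180.00 − 9·£280.00 = £5,660.00.
Then at r₁ with £280.00/mo: n₂ = −ln(1 − r₁·B/P)/ln(1+r₁) ≈ 26.48 → 27 more payments.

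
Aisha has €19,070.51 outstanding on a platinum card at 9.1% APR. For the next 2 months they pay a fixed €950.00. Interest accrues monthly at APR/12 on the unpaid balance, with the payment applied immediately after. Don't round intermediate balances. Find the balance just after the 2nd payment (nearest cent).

Monthly rate r = 9.1%/12 = 0.758333% = 0.00758333.
Each month: B ← B·(1+r) − €950.00.
Month 1: interest €144.62; balance after payment €18,265.13.
Month 2: interest €138.51; balance after payment €17,453.64.

€17,453.64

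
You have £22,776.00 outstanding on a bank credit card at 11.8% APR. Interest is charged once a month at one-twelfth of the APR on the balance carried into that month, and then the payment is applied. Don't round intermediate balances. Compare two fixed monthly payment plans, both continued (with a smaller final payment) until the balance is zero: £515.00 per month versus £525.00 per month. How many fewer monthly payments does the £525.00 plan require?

2 fewer payments

Monthly rate r = 11.8%/12 = 0.983333% = 0.00983333.
At £515.00/mo: n = ⌈−ln(1 − rB₀/P)/ln(1+r)⌉ = 59 payments (last £167.52); total interest = total paid − £22,776.00 = £7,261.52.
At £525.00/mo: 57 payments (last £439.84); total interest £7,063.84.
Payments saved = 59 − 57 = 2.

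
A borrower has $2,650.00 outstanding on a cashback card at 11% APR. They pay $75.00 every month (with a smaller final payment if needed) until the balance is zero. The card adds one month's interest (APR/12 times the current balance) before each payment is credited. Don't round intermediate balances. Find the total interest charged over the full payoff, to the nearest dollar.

$567

Monthly rate r = 11%/12 = 0.916667% = 0.00916667.
Payoff takes n = ⌈−ln(1 − rB₀/P)/ln(1+r)⌉ = ⌈42.893⌉ = 43 payments; the last is $67.03.
Total paid = 42·$75.00 + $67.03 = $3,217.03.
Total interest = total paid − principal = $3,217.03 − $2,650.00 = $567.03.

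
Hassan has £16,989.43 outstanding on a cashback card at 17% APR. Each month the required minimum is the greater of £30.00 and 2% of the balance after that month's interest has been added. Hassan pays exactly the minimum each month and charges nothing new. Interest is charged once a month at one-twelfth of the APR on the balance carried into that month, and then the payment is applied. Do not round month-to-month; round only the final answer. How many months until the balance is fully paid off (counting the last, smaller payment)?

Monthly rate r = 17%/12 = 1.41667% = 0.0141667.
While 2% of the post-interest balance exceeds £30.00, each month B ← (B·(1+r))·(1 − 0.02), i.e. B shrinks by the factor (1+r)·0.98 = 0.99388.
This holds for months 1–398. Entering month 399 the balance is £1,477.99; 2% of the post-interest balance is now below £30.00, so the flat £30.00 minimum applies from here.
From month 399 a fixed £30.00 at rate r clears £1,477.99 in 86 more payments. Total: 398 + 86 = 484 months.

484 months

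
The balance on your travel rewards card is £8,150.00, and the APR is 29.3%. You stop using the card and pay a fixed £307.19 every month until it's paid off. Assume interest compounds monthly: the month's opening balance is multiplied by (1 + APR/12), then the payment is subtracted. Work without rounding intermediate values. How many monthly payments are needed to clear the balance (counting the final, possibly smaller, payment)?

44 months

Monthly rate r = 29.3%/12 = 2.44167% = 0.0244167.
Recurrence: B ← B·(1+r) − £307.19.
Month 1: interest £199.00; balance after payment £8,041.81.
Month 2: interest £196.35; balance after payment £7,930.97.
Closed form: n = −ln(1 − rB₀/P)/ln(1+r) = −ln(0.35221)/ln(1.02442) ≈ 43.258, so the balance reaches zero during payment 44.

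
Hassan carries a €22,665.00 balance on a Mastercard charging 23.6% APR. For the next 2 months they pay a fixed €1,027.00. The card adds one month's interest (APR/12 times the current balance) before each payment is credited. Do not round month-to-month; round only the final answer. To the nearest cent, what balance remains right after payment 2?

€21,491.06

Monthly rate r = 23.6%/12 = 1.96667% = 0.0196667.
Each month: B ← B·(1+r) − €1,027.00.
Month 1: interest €445.75; balance after payment €22,083.74.
Month 2: interest €434.31; balance after payment €21,491.06.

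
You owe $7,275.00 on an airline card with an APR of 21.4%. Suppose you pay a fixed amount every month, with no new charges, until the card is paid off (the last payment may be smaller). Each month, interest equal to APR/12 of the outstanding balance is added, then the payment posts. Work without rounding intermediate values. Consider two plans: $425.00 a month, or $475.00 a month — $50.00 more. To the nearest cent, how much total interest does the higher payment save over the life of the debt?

Monthly rate r = 21.4%/12 = 1.78333% = 0.0178333.
At $425.00/mo: n = ⌈−ln(1 − rB₀/P)/ln(1+r)⌉ = 21 payments (last $258.18); total interest = total paid − $7,275.00 = $1,483.18.
At $475.00/mo: 19 payments (last $22.72); total interest $1,297.72.
Interest saved = $1,483.18 − $1,297.72 = $185.46.

$185.46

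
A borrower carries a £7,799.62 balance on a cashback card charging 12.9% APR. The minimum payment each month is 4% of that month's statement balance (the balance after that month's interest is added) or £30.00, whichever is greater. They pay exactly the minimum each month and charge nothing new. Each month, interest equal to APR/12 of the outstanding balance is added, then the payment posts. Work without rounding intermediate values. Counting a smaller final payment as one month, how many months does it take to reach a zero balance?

107 months

Monthly rate r = 12.9%/12 = 1.075% = 0.01075.
While 4% of the post-interest balance exceeds £30.00, each month B ← (B·(1+r))·(1 − 0.04), i.e. B shrinks by the factor (1+r)·0.96 = 0.97032.
This holds for months 1–79. Entering month 80 the balance is £721.70; 4% of the post-interest balance is now below £30.00, so the flat £30.00 minimum applies from here.
From month 80 a fixed £30.00 at rate r clears £721.70 in 28 more payments. Total: 79 + 28 = 107 months.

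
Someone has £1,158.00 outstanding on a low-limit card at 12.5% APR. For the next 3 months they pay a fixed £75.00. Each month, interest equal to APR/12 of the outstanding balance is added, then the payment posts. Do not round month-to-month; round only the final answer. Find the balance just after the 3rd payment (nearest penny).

Monthly rate r = 12.5%/12 = 1.04167% = 0.0104167.
Each month: B ← B·(1+r) − £75.00.
Month 1: interest £12.06; balance after payment £1,095.06.
Month 2: interest £11.41; balance after payment £1,031.47.
Month 3: interest £10.74; balance after payment £967.21.

£967.21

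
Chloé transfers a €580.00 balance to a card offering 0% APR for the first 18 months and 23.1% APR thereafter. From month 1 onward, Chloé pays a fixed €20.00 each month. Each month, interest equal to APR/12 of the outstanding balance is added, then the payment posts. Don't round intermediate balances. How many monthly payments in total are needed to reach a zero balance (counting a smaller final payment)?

Promo months 1–18 at r₀ = 0%/12 = 0; months 19+ at r₁ = 23.1%/12 = 0.01925.
After month 18 (no interest yet): B = €580.00 − 18·€20.00 = €220.00.
Then at r₁ with €20.00/mo: n₂ = −ln(1 − r₁·B/P)/ln(1+r₁) ≈ 12.48 → 13 more payments.

31 months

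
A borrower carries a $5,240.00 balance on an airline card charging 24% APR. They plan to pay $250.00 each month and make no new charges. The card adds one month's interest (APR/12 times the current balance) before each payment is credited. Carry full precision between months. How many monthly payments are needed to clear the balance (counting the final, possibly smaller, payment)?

28 payments

Monthly rate r = 24%/12 = 2% = 0.02.
Recurrence: B ← B·(1+r) − $250.00.
Month 1: interest $104.80; balance after payment $5,094.80.
Month 2: interest $101.90; balance after payment $4,946.70.
Closed form: n = −ln(1 − rB₀/P)/ln(1+r) = −ln(0.5808)/ln(1.02) ≈ 27.438, so the balance reaches zero during payment 28.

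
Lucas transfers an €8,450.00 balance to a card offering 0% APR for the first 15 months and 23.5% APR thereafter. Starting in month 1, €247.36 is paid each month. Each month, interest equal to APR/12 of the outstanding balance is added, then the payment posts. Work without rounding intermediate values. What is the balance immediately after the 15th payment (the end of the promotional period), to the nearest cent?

Promo months 1–15 at r₀ = 0%/12 = 0; months 16+ at r₁ = 23.5%/12 = 0.0195833.
After month 15 (no interest yet): B = €8,450.00 − 15·€247.36 = €4,739.60.

€4,739.60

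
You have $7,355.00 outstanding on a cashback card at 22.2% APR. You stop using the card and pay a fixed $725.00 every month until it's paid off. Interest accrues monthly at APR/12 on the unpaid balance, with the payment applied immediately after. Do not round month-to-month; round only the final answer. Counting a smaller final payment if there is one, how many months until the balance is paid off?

12 payments

Monthly rate r = 22.2%/12 = 1.85% = 0.0185.
Recurrence: B ← B·(1+r) − $725.00.
Month 1: interest $136.07; balance after payment $6,766.07.
Month 2: interest $125.17; balance after payment $6,166.24.
Closed form: n = −ln(1 − rB₀/P)/ln(1+r) = −ln(0.81232)/ln(1.0185) ≈ 11.339, so the balance reaches zero during payment 12.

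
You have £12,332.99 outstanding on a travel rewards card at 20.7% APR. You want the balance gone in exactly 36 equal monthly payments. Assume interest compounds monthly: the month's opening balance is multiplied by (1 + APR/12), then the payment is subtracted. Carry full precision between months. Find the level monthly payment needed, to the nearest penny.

Monthly rate r = 20.7%/12 = 1.725% = 0.01725.
Level-payment amortization: P = B₀·r / (1 − (1+r)^(−n)) = 12332.99·0.01725 / (1 − 1.01725^(−36)).
Denominator 1 − (1+r)^(−36) = 0.459739952.
P = 212.744 / 0.459739952 ≈ 462.75.

£462.75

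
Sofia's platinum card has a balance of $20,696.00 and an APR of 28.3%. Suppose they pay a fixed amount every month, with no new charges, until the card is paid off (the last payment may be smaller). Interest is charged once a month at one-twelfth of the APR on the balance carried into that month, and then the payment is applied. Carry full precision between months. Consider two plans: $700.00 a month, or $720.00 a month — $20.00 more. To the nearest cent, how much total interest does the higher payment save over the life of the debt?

Monthly rate r = 28.3%/12 = 2.35833% = 0.0235833.
At $700.00/mo: n = ⌈−ln(1 − rB₀/P)/ln(1+r)⌉ = 52 payments (last $184.40); total interest = total paid − $20,696.00 = $15,188.40.
At $720.00/mo: 49 payments (last $434.56); total interest $14,298.56.
Interest saved = $15,188.40 − $14,298.56 = $889.84.

$889.84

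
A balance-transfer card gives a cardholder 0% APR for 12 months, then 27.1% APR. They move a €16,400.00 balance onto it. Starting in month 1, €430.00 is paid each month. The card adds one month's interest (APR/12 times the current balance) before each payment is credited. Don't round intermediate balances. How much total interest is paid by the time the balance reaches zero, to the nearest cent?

€5,942.65

Promo months 1–12 at r₀ = 0%/12 = 0; months 13+ at r₁ = 27.1%/12 = 0.0225833.
After month 12 (no interest yet): B = €16,400.00 − 12·€430.00 = €11,240.00.
Then at r₁ with €430.00/mo: n₂ = −ln(1 − r₁·B/P)/ln(1+r₁) ≈ 39.96 → 40 more payments.
Total paid = 51·€430.00 + €412.65 = €22,342.65; interest = €22,342.65 − €16,400.00 = €5,942.65.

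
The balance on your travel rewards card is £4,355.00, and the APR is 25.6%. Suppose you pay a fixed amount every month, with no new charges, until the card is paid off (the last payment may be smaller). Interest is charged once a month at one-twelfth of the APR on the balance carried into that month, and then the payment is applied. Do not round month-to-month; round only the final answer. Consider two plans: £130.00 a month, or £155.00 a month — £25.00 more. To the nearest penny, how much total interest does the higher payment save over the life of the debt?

Monthly rate r = 25.6%/12 = 2.13333% = 0.0213333.
At £130.00/mo: n = ⌈−ln(1 − rB₀/P)/ln(1+r)⌉ = 60 payments (last £53.72); total interest = total paid − £4,355.00 = £3,368.72.
At £155.00/mo: 44 payments (last £52.51); total interest £2,362.51.
Interest saved = £3,368.72 − £2,362.51 = £1,006.21.

£1,006.21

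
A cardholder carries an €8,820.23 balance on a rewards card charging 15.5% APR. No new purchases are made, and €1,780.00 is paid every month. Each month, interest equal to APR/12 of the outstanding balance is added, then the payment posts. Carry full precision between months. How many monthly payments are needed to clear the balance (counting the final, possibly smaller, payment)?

Monthly rate r = 15.5%/12 = 1.29167% = 0.0129167.
Recurrence: B ← B·(1+r) − €1,780.00.
Month 1: interest €113.93; balance after payment €7,154.16.
Month 2: interest €92.41; balance after payment €5,466.57.
Month 3: interest €70.61; balance after payment €3,757.18.
Month 4: interest €48.53; balance after payment €2,025.71.
Month 5: interest €26.17; balance after payment €271.87.
Month 6: interest €3.51; balance after payment €0.00.

6 payments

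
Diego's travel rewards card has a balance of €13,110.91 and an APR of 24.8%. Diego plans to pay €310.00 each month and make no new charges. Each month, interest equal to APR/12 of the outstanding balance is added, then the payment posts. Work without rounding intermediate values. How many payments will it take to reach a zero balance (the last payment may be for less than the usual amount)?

Monthly rate r = 24.8%/12 = 2.06667% = 0.0206667.
Recurrence: B ← B·(1+r) − €310.00.
Month 1: interest €270.96; balance after payment €13,071.87.
Month 2: interest €270.15; balance after payment €13,032.02.
Closed form: n = −ln(1 − rB₀/P)/ln(1+r) = −ln(0.12594)/ln(1.02067) ≈ 101.288, so the balance reaches zero during payment 102.

102 months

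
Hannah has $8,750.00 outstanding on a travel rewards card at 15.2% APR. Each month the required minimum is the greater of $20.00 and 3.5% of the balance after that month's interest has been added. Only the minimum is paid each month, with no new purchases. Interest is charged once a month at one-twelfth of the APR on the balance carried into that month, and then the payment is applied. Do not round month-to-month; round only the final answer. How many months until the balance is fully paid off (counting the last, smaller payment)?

155 months

Monthly rate r = 15.2%/12 = 1.26667% = 0.0126667.
While 3.5% of the post-interest balance exceeds $20.00, each month B ← (B·(1+r))·(1 − 0.035), i.e. B shrinks by the factor (1+r)·0.965 = 0.97722.
This holds for months 1–119. Entering month 120 the balance is $563.99; 3.5% of the post-interest balance is now below $20.00, so the flat $20.00 minimum applies from here.
From month 120 a fixed $20.00 at rate r clears $563.99 in 36 more payments. Total: 119 + 36 = 155 months.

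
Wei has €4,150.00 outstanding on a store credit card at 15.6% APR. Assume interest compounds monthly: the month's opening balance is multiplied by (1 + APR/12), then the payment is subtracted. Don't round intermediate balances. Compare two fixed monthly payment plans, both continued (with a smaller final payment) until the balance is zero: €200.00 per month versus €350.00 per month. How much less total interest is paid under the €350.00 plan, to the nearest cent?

€331.72

Monthly rate r = 15.6%/12 = 1.3% = 0.013.
At €200.00/mo: n = ⌈−ln(1 − rB₀/P)/ln(1+r)⌉ = 25 payments (last €68.09); total interest = total paid − €4,150.00 = €718.09.
At €350.00/mo: 13 payments (last €336.37); total interest €386.37.
Interest saved = €718.09 − €386.37 = €331.72.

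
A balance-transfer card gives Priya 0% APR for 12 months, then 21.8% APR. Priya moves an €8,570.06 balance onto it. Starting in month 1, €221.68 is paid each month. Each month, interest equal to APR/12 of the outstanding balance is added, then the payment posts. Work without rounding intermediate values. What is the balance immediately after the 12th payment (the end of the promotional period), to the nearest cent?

Promo months 1–12 at r₀ = 0%/12 = 0; months 13+ at r₁ = 21.8%/12 = 0.0181667.
After month 12 (no interest yet): B = €8,570.06 − 12·€221.68 = €5,909.90.

€5,909.90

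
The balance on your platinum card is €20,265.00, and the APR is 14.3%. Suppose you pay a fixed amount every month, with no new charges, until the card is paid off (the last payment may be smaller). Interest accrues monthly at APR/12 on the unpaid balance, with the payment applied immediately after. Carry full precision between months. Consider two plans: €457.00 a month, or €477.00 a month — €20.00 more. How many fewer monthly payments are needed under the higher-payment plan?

4 fewer payments

Monthly rate r = 14.3%/12 = 1.19167% = 0.0119167.
At €457.00/mo: n = ⌈−ln(1 − rB₀/P)/ln(1+r)⌉ = 64 payments (last €207.83); total interest = total paid − €20,265.00 = €8,733.83.
At €477.00/mo: 60 payments (last €276.16); total interest €8,154.16.
Payments saved = 64 − 60 = 4.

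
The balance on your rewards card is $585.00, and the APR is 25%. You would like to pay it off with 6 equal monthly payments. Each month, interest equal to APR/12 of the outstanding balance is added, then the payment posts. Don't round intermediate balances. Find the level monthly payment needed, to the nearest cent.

Monthly rate r = 25%/12 = 2.08333% = 0.0208333.
Level-payment amortization: P = B₀·r / (1 − (1+r)^(−n)) = 585.00·0.0208333 / (1 − 1.02083^(−6)).
Denominator 1 − (1+r)^(−6) = 0.116368999.
P = 12.1875 / 0.116368999 ≈ 104.73.

$104.73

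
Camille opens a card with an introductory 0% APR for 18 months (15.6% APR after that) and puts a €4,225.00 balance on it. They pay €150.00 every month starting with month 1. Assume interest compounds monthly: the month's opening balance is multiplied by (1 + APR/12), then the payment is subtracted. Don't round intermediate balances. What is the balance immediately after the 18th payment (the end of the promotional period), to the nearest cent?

Promo months 1–18 at r₀ = 0%/12 = 0; months 19+ at r₁ = 15.6%/12 = 0.013.
After month 18 (no interest yet): B = €4,225.00 − 18·€150.00 = €1,525.00.

€1,525.00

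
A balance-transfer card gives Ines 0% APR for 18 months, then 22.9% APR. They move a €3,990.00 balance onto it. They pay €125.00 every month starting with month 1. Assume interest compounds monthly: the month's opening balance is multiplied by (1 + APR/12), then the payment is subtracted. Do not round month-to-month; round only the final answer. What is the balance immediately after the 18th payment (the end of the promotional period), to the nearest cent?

Promo months 1–18 at r₀ = 0%/12 = 0; months 19+ at r₁ = 22.9%/12 = 0.0190833.
After month 18 (no interest yet): B = €3,990.00 − 18·€125.00 = €1,740.00.

€1,740.00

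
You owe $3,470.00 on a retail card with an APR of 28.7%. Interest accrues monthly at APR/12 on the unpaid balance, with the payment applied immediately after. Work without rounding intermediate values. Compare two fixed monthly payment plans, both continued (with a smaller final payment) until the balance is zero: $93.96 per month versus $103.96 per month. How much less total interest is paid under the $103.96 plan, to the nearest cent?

$1,496.40

Monthly rate r = 28.7%/12 = 2.39167% = 0.0239167.
At $93.96/mo: n = ⌈−ln(1 − rB₀/P)/ln(1+r)⌉ = 91 payments (last $82.09); total interest = total paid − $3,470.00 = $5,068.49.
At $103.96/mo: 68 payments (last $76.77); total interest $3,572.09.
Interest saved = $5,068.49 − $3,572.09 = $1,496.40.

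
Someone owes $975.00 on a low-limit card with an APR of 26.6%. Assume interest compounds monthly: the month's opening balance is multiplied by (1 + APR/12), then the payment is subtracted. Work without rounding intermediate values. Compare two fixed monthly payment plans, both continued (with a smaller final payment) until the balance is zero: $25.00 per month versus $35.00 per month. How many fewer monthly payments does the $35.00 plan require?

48 fewer payments

Monthly rate r = 26.6%/12 = 2.21667% = 0.0221667.
At $25.00/mo: n = ⌈−ln(1 − rB₀/P)/ln(1+r)⌉ = 92 payments (last $4.20); total interest = total paid − $975.00 = $1,304.20.
At $35.00/mo: 44 payments (last $29.22); total interest $559.22.
Payments saved = 92 − 44 = 48.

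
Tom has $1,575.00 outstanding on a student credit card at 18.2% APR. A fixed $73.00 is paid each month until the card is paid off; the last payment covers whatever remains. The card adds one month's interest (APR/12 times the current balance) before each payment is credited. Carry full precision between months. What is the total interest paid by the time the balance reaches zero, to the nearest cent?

Monthly rate r = 18.2%/12 = 1.51667% = 0.0151667.
Payoff takes n = ⌈−ln(1 − rB₀/P)/ln(1+r)⌉ = ⌈26.330⌉ = 27 payments; the last is $24.24.
Total paid = 26·$73.00 + $24.24 = $1,922.24.
Total interest = total paid − principal = $1,922.24 − $1,575.00 = $347.24.

$347.24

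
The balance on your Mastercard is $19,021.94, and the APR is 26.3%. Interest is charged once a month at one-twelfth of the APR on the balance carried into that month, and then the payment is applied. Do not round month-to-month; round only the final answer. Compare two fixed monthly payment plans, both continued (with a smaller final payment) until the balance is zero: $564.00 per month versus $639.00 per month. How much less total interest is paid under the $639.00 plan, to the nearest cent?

$3,813.35

Monthly rate r = 26.3%/12 = 2.19167% = 0.0219167.
At $564.00/mo: n = ⌈−ln(1 − rB₀/P)/ln(1+r)⌉ = 62 payments (last $558.03); total interest = total paid − $19,021.94 = $15,940.09.
At $639.00/mo: 49 payments (last $476.68); total interest $12,126.74.
Interest saved = $15,940.09 − $12,126.74 = $3,813.35.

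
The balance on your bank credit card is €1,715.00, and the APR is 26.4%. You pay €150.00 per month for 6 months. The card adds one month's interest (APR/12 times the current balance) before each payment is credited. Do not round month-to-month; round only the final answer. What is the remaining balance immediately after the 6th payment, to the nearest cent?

Monthly rate r = 26.4%/12 = 2.2% = 0.022.
Each month: B ← B·(1+r) − €150.00.
Month 1: interest €37.73; balance after payment €1,602.73.
Month 2: interest €35.26; balance after payment €1,487.99.
Month 3: interest €32.74; balance after payment €1,370.73.
Month 4: interest €30.16; balance after payment €1,250.88.
Month 5: interest €27.52; balance after payment €1,128.40.
Month 6: interest €24.82; balance after payment €1,003.23.

€1,003.23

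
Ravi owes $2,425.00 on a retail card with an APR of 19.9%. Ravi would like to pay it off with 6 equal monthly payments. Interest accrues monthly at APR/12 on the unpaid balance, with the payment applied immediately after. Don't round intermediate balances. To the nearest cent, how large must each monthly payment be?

Monthly rate r = 19.9%/12 = 1.65833% = 0.0165833.
Level-payment amortization: P = B₀·r / (1 − (1+r)^(−n)) = 2425.00·0.0165833 / (1 − 1.01658^(−6)).
Denominator 1 − (1+r)^(−6) = 0.0939710214.
P = 40.2146 / 0.0939710214 ≈ 427.95.

$427.95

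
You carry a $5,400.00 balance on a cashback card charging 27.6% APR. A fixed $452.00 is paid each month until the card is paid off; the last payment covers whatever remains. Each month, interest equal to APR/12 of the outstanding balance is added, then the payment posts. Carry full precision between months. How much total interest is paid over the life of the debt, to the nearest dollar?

Monthly rate r = 27.6%/12 = 2.3% = 0.023.
Payoff takes n = ⌈−ln(1 − rB₀/P)/ln(1+r)⌉ = ⌈14.129⌉ = 15 payments; the last is $58.73.
Total paid = 14·$452.00 + $58.73 = $6,386.73.
Total interest = total paid − principal = $6,386.73 − $5,400.00 = $986.73.

$987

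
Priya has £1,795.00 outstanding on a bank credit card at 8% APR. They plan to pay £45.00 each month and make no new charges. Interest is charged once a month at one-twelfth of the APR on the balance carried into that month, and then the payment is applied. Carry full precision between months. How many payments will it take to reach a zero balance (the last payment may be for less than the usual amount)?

Monthly rate r = 8%/12 = 0.666667% = 0.00666667.
Recurrence: B ← B·(1+r) − £45.00.
Month 1: interest £11.97; balance after payment £1,761.97.
Month 2: interest £11.75; balance after payment £1,728.71.
Closed form: n = −ln(1 − rB₀/P)/ln(1+r) = −ln(0.73407)/ln(1.00667) ≈ 46.526, so the balance reaches zero during payment 47.

47 months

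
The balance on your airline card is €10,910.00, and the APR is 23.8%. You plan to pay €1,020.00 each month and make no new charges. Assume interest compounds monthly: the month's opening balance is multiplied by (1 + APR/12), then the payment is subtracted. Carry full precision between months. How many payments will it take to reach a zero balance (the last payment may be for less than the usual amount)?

Monthly rate r = 23.8%/12 = 1.98333% = 0.0198333.
Recurrence: B ← B·(1+r) − €1,020.00.
Month 1: interest €216.38; balance after payment €10,106.38.
Month 2: interest €200.44; balance after payment €9,286.82.
Closed form: n = −ln(1 − rB₀/P)/ln(1+r) = −ln(0.78786)/ln(1.01983) ≈ 12.141, so the balance reaches zero during payment 13.

13 payments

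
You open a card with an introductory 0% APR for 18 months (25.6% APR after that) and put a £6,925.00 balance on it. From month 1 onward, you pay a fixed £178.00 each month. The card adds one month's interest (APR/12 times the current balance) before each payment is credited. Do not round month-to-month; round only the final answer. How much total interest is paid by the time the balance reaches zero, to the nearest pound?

£1,259

Promo months 1–18 at r₀ = 0%/12 = 0; months 19+ at r₁ = 25.6%/12 = 0.0213333.
After month 18 (no interest yet): B = £6,925.00 − 18·£178.00 = £3,721.00.
Then at r₁ with £178.00/mo: n₂ = −ln(1 − r₁·B/P)/ln(1+r₁) ≈ 27.97 → 28 more payments.
Total paid = 45·£178.00 + £173.59 = £8,183.59; interest = £8,183.59 − £6,925.00 = £1,258.59.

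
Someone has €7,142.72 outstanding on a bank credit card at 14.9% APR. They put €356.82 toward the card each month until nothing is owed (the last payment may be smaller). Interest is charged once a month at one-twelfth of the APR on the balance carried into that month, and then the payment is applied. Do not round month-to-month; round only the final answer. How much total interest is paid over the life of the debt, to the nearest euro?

Monthly rate r = 14.9%/12 = 1.24167% = 0.0124167.
Payoff takes n = ⌈−ln(1 − rB₀/P)/ln(1+r)⌉ = ⌈23.156⌉ = 24 payments; the last is €56.10.
Total paid = 23·€356.82 + €56.10 = €8,262.96.
Total interest = total paid − principal = €8,262.96 − €7,142.72 = €1,120.24.

€1,120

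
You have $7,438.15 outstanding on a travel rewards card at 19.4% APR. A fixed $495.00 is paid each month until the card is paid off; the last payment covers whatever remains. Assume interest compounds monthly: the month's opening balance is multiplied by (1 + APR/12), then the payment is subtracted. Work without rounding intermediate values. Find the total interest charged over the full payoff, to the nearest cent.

Monthly rate r = 19.4%/12 = 1.61667% = 0.0161667.
Payoff takes n = ⌈−ln(1 − rB₀/P)/ln(1+r)⌉ = ⌈17.353⌉ = 18 payments; the last is $175.71.
Total paid = 17·$495.00 + $175.71 = $8,590.71.
Total interest = total paid − principal = $8,590.71 − $7,438.15 = $1,152.56.

$1,152.56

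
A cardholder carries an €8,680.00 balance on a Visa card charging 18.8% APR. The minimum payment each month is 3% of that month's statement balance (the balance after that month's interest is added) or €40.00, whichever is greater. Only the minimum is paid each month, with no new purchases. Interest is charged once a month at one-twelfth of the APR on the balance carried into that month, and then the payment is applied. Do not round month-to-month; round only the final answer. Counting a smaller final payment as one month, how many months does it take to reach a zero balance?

174 months

Monthly rate r = 18.8%/12 = 1.56667% = 0.0156667.
While 3% of the post-interest balance exceeds €40.00, each month B ← (B·(1+r))·(1 − 0.03), i.e. B shrinks by the factor (1+r)·0.97 = 0.9852.
This holds for months 1–127. Entering month 128 the balance is €1,305.97; 3% of the post-interest balance is now below €40.00, so the flat €40.00 minimum applies from here.
From month 128 a fixed €40.00 at rate r clears €1,305.97 in 47 more payments. Total: 127 + 47 = 174 months.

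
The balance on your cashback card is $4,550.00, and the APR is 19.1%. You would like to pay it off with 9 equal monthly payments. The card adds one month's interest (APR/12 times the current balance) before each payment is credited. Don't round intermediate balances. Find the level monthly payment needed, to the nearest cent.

Monthly rate r = 19.1%/12 = 1.59167% = 0.0159167.
Level-payment amortization: P = B₀·r / (1 − (1+r)^(−n)) = 4550.00·0.0159167 / (1 − 1.01592^(−9)).
Denominator 1 − (1+r)^(−9) = 0.13248452.
P = 72.4208 / 0.13248452 ≈ 546.64.

$546.64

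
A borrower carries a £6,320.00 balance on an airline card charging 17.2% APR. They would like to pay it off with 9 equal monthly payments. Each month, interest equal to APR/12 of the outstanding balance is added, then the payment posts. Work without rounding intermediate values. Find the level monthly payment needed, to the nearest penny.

Monthly rate r = 17.2%/12 = 1.43333% = 0.0143333.
Level-payment amortization: P = B₀·r / (1 − (1+r)^(−n)) = 6320.00·0.0143333 / (1 − 1.01433^(−9)).
Denominator 1 − (1+r)^(−9) = 0.120220737.
P = 90.5867 / 0.120220737 ≈ 753.50.

£753.50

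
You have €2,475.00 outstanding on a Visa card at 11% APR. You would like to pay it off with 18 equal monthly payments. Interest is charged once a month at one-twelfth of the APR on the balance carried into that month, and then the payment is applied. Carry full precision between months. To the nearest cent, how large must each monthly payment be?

€149.78

Monthly rate r = 11%/12 = 0.916667% = 0.00916667.
Level-payment amortization: P = B₀·r / (1 − (1+r)^(−n)) = 2475.00·0.00916667 / (1 − 1.00917^(−18)).
Denominator 1 − (1+r)^(−18) = 0.151468729.
P = 22.6875 / 0.151468729 ≈ 149.78.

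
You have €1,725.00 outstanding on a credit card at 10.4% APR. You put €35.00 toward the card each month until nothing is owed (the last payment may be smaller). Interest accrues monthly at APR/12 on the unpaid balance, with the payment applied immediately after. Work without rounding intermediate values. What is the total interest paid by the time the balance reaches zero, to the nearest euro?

€535

Monthly rate r = 10.4%/12 = 0.866667% = 0.00866667.
Payoff takes n = ⌈−ln(1 − rB₀/P)/ln(1+r)⌉ = ⌈64.561⌉ = 65 payments; the last is €19.68.
Total paid = 64·€35.00 + €19.68 = €2,259.68.
Total interest = total paid − principal = €2,259.68 − €1,725.00 = €534.68.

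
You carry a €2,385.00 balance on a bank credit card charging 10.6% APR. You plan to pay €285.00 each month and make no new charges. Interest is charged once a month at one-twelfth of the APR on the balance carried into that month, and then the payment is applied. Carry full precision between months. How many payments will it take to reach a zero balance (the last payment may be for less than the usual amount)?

9 months

Monthly rate r = 10.6%/12 = 0.883333% = 0.00883333.
Recurrence: B ← B·(1+r) − €285.00.
Month 1: interest €21.07; balance after payment €2,121.07.
Month 2: interest €18.74; balance after payment €1,854.80.
Closed form: n = −ln(1 − rB₀/P)/ln(1+r) = −ln(0.92608)/ln(1.00883) ≈ 8.732, so the balance reaches zero during payment 9.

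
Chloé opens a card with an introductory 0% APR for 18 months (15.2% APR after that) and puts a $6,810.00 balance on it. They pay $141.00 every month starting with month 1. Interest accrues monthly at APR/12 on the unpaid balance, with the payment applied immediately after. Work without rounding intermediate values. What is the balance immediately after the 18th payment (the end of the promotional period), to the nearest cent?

Promo months 1–18 at r₀ = 0%/12 = 0; months 19+ at r₁ = 15.2%/12 = 0.0126667.
After month 18 (no interest yet): B = $6,810.00 − 18·$141.00 = $4,272.00.

$4,272.00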